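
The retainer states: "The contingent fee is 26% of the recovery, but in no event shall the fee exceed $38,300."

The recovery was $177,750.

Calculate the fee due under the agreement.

$38,300.00

26% of $177,750 = $46,215.00
That exceeds the $38,300 cap, so the fee is capped at $38,300.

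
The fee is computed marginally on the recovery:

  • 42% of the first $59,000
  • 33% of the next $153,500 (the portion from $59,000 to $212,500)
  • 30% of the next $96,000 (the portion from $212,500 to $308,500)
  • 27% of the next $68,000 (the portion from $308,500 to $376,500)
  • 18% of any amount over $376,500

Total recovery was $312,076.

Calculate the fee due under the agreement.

$105,200.52

First $59,000 at 42% = $24,780.00
Next $153,500 at 33% = $50,655.00
Next $96,000 at 30% = $28,800.00
Remaining $3,576 at 27% = $965.52
Fee: $24,780.00 + $50,655.00 + $28,800.00 + $965.52 = $105,200.52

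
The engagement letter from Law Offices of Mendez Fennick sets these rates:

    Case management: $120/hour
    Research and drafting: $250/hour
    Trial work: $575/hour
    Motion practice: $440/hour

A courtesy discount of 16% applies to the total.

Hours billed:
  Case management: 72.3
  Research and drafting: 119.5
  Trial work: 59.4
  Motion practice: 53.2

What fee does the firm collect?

Case management: 72.3 × $120 = $8,676.00
Research and drafting: 119.5 × $250 = $29,875.00
Trial work: 59.4 × $575 = $34,155.00
Motion practice: 53.2 × $440 = $23,408.00
Subtotal: $96,114.00
Less 16% discount: −$15,378.24
Total: $96,114.00 − $15,378.24 = $80,735.76

$80,735.76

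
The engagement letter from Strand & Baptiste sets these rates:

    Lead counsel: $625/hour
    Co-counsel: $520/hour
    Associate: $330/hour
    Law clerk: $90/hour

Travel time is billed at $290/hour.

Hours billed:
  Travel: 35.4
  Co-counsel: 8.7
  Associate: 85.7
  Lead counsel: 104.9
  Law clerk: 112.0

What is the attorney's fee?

Lead counsel: 104.9 × $625 = $65,562.50
Co-counsel: 8.7 × $520 = $4,524.00
Associate: 85.7 × $330 = $28,281.00
Law clerk: 112.0 × $90 = $10,080.00
Subtotal: $65,562.50 + $4,524.00 + $28,281.00 + $10,080.00 = $108,447.50
Travel: 35.4 × $290 = $10,266.00
Total: $108,447.50 + $10,266.00 = $118,713.50

$118,713.50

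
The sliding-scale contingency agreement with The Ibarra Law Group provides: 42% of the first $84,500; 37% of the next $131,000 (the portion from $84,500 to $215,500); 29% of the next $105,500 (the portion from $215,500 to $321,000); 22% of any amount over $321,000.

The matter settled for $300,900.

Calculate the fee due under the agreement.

$108,726.00

First $84,500 at 42% = $35,490.00
Next $131,000 at 37% = $48,470.00
Remaining $85,400 at 29% = $24,766.00
Fee: $35,490.00 + $48,470.00 + $24,766.00 = $108,726.00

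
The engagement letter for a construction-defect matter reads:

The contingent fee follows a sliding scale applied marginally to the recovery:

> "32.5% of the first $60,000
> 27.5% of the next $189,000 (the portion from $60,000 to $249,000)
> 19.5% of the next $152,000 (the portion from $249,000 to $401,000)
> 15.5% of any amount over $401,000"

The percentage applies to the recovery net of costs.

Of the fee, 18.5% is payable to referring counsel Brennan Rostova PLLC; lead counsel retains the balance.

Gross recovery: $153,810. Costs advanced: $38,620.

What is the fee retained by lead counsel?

Fee base (net of costs): $153,810 − $38,620 = $115,190
First $60,000 at 32.5% = $19,500.00
Remaining $55,190 at 27.5% = $15,177.25
Fee: $19,500.00 + $15,177.25 = $34,677.25
Referral share: 18.5% of $34,677.25 = $6,415.29; lead counsel retains $34,677.25 − $6,415.29 = $28,261.96.

$28,261.96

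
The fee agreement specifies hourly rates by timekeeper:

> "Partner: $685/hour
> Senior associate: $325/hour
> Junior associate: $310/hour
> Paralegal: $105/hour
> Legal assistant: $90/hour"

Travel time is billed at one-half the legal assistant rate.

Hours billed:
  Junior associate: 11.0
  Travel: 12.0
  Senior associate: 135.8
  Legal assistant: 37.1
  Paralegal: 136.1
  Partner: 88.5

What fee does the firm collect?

$126,337.00

Partner: 88.5 × $685 = $60,622.50
Senior associate: 135.8 × $325 = $44,135.00
Junior associate: 11.0 × $310 = $3,410.00
Paralegal: 136.1 × $105 = $14,290.50
Legal assistant: 37.1 × $90 = $3,339.00
Subtotal: $60,622.50 + $44,135.00 + $3,410.00 + $14,290.50 + $3,339.00 = $125,797.00
Travel: 12.0 × ($90 ÷ 2) = 12.0 × $45.00 = $540.00
Total: $125,797.00 + $540.00 = $126,337.00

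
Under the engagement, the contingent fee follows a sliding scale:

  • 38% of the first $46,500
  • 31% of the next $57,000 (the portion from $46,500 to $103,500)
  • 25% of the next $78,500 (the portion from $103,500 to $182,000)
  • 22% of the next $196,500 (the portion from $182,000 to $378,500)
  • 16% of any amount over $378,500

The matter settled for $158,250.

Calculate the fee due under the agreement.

$49,027.50

First $46,500 at 38% = $17,670.00
Next $57,000 at 31% = $17,670.00
Remaining $54,750 at 25% = $13,687.50
Fee: $17,670.00 + $17,670.00 + $13,687.50 = $49,027.50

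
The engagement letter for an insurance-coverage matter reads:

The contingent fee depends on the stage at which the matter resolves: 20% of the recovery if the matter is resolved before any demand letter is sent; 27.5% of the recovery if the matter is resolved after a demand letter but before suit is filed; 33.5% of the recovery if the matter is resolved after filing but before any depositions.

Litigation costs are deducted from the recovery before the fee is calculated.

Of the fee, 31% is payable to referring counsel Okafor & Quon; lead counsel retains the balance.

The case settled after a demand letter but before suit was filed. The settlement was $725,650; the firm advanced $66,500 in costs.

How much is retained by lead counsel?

Fee base (net of costs): $725,650 − $66,500 = $659,150
The matter settled after a demand letter but before suit was filed, so the 27.5% rate applies.
$659,150 × 27.5% = $181,266.25
Referral share: 31% of $181,266.25 = $56,192.54; lead counsel retains $181,266.25 − $56,192.54 = $125,073.71.

$125,073.71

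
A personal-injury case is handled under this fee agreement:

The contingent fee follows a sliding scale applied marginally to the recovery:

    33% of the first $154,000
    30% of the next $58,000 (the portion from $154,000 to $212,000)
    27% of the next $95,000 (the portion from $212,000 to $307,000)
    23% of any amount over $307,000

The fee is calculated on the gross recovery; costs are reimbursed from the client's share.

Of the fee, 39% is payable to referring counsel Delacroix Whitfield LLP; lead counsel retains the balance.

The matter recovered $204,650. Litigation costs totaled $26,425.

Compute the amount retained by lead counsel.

Fee base is the gross recovery, $204,650; costs are reimbursed separately.
First $154,000 at 33% = $50,820.00
Remaining $50,650 at 30% = $15,195.00
Fee: $50,820.00 + $15,195.00 = $66,015.00
Referral share: 39% of $66,015.00 = $25,745.85; lead counsel retains $66,015.00 − $25,745.85 = $40,269.15.

$40,269.15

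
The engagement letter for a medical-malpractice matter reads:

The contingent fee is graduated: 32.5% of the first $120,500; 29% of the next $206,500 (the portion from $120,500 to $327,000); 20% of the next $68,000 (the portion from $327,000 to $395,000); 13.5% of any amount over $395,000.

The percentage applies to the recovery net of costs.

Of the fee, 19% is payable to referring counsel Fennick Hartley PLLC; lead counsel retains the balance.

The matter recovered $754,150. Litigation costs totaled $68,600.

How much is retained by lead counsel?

Fee base (net of costs): $754,150 − $68,600 = $685,550
First $120,500 at 32.5% = $39,162.50
Next $206,500 at 29% = $59,885.00
Next $68,000 at 20% = $13,600.00
Remaining $290,550 at 13.5% = $39,224.25
Fee: $39,162.50 + $59,885.00 + $13,600.00 + $39,224.25 = $151,871.75
Referral share: 19% of $151,871.75 = $28,855.63; lead counsel retains $151,871.75 − $28,855.63 = $123,016.12.

$123,016.12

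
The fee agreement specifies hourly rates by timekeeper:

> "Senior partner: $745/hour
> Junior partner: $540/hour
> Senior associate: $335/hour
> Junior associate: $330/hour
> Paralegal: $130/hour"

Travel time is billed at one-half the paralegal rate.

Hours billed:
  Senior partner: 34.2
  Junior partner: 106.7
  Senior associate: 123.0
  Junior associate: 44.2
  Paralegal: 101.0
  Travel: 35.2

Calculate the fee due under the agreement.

Senior partner: 34.2 × $745 = $25,479.00
Junior partner: 106.7 × $540 = $57,618.00
Senior associate: 123.0 × $335 = $41,205.00
Junior associate: 44.2 × $330 = $14,586.00
Paralegal: 101.0 × $130 = $13,130.00
Subtotal: $25,479.00 + $57,618.00 + $41,205.00 + $14,586.00 + $13,130.00 = $152,018.00
Travel: 35.2 × ($130 ÷ 2) = 35.2 × $65.00 = $2,288.00
Total: $152,018.00 + $2,288.00 = $154,306.00

$154,306.00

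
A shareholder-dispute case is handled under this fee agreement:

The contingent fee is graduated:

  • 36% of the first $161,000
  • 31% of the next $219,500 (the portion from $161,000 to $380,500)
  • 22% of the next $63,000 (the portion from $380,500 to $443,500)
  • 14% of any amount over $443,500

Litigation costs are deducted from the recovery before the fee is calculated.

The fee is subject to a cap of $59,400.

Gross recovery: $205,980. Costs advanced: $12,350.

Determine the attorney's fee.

$59,400.00

Fee base (net of costs): $205,980 − $12,350 = $193,630
First $161,000 at 36% = $57,960.00
Remaining $32,630 at 31% = $10,115.30
Fee: $57,960.00 + $10,115.30 = $68,075.30
$68,075.30 exceeds the $59,400 cap, so the fee is capped at $59,400.00.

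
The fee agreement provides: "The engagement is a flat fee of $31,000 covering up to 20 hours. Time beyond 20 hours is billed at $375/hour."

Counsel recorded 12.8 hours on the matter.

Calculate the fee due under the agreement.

12.8 hours is within the 20-hour scope; only the flat fee applies.

$31,000.00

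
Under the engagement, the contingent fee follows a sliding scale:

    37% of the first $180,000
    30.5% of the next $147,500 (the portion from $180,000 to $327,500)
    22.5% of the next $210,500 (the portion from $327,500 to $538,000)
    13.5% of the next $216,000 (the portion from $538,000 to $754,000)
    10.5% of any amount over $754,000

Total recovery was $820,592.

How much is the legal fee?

$195,102.16

First $180,000 at 37% = $66,600.00
Next $147,500 at 30.5% = $44,987.50
Next $210,500 at 22.5% = $47,362.50
Next $216,000 at 13.5% = $29,160.00
Remaining $66,592 at 10.5% = $6,992.16
Fee: $66,600.00 + $44,987.50 + $47,362.50 + $29,160.00 + $6,992.16 = $195,102.16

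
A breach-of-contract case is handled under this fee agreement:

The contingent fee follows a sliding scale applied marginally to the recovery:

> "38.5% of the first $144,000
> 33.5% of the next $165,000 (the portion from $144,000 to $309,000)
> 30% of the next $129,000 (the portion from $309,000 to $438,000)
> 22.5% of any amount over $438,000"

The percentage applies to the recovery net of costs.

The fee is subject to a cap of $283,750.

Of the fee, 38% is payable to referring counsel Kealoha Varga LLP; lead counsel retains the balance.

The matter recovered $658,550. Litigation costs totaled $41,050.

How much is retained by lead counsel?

Fee base (net of costs): $658,550 − $41,050 = $617,500
First $144,000 at 38.5% = $55,440.00
Next $165,000 at 33.5% = $55,275.00
Next $129,000 at 30% = $38,700.00
Remaining $179,500 at 22.5% = $40,387.50
Fee: $55,440.00 + $55,275.00 + $38,700.00 + $40,387.50 = $189,802.50
$189,802.50 is under the $283,750 cap.
Referral share: 38% of $189,802.50 = $72,124.95; lead counsel retains $189,802.50 − $72,124.95 = $117,677.55.

$117,677.55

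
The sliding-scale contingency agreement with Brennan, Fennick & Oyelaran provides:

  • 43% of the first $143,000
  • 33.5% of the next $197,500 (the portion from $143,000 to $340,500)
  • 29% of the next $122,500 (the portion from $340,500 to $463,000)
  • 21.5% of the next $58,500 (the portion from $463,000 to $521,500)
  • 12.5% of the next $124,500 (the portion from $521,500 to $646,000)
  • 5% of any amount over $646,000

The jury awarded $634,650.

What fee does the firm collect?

$189,898.75

First $143,000 at 43% = $61,490.00
Next $197,500 at 33.5% = $66,162.50
Next $122,500 at 29% = $35,525.00
Next $58,500 at 21.5% = $12,577.50
Remaining $113,150 at 12.5% = $14,143.75
Fee: $61,490.00 + $66,162.50 + $35,525.00 + $12,577.50 + $14,143.75 = $189,898.75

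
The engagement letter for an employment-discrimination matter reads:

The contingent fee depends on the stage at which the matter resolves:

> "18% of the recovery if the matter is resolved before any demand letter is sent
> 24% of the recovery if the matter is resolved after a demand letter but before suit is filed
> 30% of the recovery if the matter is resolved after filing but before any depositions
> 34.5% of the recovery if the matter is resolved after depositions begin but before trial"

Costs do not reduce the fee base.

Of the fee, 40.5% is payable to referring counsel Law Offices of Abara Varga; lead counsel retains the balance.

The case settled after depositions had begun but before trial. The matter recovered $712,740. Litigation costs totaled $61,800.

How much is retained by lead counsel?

Fee base is the gross recovery, $712,740; costs are reimbursed separately.
The matter settled after depositions had begun but before trial, so the 34.5% rate applies.
$712,740 × 34.5% = $245,895.30
Referral share: 40.5% of $245,895.30 = $99,587.60; lead counsel retains $245,895.30 − $99,587.60 = $146,307.70.

$146,307.70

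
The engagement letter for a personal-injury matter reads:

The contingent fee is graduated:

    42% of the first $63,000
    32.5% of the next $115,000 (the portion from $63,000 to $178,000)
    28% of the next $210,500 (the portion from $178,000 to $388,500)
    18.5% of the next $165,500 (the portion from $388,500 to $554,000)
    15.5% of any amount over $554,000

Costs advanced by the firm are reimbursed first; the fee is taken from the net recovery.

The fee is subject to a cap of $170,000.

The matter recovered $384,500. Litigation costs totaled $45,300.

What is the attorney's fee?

$108,971.00

Fee base (net of costs): $384,500 − $45,300 = $339,200
First $63,000 at 42% = $26,460.00
Next $115,000 at 32.5% = $37,375.00
Remaining $161,200 at 28% = $45,136.00
Fee: $26,460.00 + $37,375.00 + $45,136.00 = $108,971.00
$108,971.00 is under the $170,000 cap.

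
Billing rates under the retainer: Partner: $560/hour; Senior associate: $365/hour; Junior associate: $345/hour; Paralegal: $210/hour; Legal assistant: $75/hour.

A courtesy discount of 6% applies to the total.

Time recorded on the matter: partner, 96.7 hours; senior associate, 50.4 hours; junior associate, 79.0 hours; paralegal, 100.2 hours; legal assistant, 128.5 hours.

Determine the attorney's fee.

Partner: 96.7 × $560 = $54,152.00
Senior associate: 50.4 × $365 = $18,396.00
Junior associate: 79.0 × $345 = $27,255.00
Paralegal: 100.2 × $210 = $21,042.00
Legal assistant: 128.5 × $75 = $9,637.50
Subtotal: $130,482.50
Less 6% discount: −$7,828.95
Total: $130,482.50 − $7,828.95 = $122,653.55

$122,653.55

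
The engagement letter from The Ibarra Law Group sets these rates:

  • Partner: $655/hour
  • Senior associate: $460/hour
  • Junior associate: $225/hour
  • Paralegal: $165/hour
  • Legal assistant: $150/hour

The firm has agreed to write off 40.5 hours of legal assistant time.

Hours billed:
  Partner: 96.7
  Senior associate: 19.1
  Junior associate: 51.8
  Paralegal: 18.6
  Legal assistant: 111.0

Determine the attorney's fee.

Partner: 96.7 × $655 = $63,338.50
Senior associate: 19.1 × $460 = $8,786.00
Junior associate: 51.8 × $225 = $11,655.00
Paralegal: 18.6 × $165 = $3,069.00
Legal assistant: 111.0 × $150 = $16,650.00
Subtotal: $103,498.50
Write-off: 40.5 × $150 = $6,075.00
Total: $103,498.50 − $6,075.00 = $97,423.50

$97,423.50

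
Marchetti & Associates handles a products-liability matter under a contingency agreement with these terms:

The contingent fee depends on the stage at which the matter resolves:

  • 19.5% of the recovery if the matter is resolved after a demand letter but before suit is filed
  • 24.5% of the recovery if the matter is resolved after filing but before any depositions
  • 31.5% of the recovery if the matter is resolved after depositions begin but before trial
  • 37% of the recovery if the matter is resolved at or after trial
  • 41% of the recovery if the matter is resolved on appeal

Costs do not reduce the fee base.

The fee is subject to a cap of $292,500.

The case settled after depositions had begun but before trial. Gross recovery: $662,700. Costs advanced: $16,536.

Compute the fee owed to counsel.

$208,750.50

Fee base is the gross recovery, $662,700; costs are reimbursed separately.
The matter settled after depositions had begun but before trial, so the 31.5% rate applies.
$662,700 × 31.5% = $208,750.50
$208,750.50 is under the $292,500 cap.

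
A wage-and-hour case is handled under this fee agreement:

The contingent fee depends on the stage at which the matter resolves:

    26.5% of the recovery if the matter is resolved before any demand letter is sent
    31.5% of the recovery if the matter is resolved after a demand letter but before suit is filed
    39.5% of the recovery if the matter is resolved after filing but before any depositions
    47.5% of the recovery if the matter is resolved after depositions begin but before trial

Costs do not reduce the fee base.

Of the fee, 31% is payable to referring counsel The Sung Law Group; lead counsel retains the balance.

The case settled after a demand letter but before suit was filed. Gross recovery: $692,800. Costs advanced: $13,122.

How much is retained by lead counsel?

Fee base is the gross recovery, $692,800; costs are reimbursed separately.
The matter settled after a demand letter but before suit was filed, so the 31.5% rate applies.
$692,800 × 31.5% = $218,232.00
Referral share: 31% of $218,232.00 = $67,651.92; lead counsel retains $218,232.00 − $67,651.92 = $150,580.08.

$150,580.08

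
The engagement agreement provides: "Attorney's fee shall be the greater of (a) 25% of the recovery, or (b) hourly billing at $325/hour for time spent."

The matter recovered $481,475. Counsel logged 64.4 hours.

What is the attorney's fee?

(a) 25% of $481,475 = $120,368.75
(b) 64.4 × $325 = $20,930.00
The greater is (a): $120,368.75.

$120,368.75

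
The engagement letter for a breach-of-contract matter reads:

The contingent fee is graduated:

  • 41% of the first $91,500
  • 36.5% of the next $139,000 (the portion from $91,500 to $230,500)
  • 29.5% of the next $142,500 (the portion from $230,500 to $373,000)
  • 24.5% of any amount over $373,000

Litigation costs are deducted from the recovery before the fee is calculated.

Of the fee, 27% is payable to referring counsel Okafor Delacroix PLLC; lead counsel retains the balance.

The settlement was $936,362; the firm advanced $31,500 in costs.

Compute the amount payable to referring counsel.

$70,360.30

Fee base (net of costs): $936,362 − $31,500 = $904,862
First $91,500 at 41% = $37,515.00
Next $139,000 at 36.5% = $50,735.00
Next $142,500 at 29.5% = $42,037.50
Remaining $531,862 at 24.5% = $130,306.19
Fee: $37,515.00 + $50,735.00 + $42,037.50 + $130,306.19 = $260,593.69
Referral share: 27% of $260,593.69 = $70,360.30; lead counsel retains $260,593.69 − $70,360.30 = $190,233.39.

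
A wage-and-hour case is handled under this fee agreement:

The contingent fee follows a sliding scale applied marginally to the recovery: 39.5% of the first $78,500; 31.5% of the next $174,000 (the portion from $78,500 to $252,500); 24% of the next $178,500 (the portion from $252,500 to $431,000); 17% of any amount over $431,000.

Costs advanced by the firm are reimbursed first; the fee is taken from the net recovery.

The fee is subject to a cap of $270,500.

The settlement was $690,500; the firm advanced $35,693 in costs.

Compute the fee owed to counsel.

$166,704.69

Fee base (net of costs): $690,500 − $35,693 = $654,807
First $78,500 at 39.5% = $31,007.50
Next $174,000 at 31.5% = $54,810.00
Next $178,500 at 24% = $42,840.00
Remaining $223,807 at 17% = $38,047.19
Fee: $31,007.50 + $54,810.00 + $42,840.00 + $38,047.19 = $166,704.69
$166,704.69 is under the $270,500 cap.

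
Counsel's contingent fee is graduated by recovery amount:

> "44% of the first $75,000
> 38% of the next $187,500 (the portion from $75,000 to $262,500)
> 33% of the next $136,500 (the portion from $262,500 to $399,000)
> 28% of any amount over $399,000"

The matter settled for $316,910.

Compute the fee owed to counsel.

First $75,000 at 44% = $33,000.00
Next $187,500 at 38% = $71,250.00
Remaining $54,410 at 33% = $17,955.30
Fee: $33,000.00 + $71,250.00 + $17,955.30 = $122,205.30

$122,205.30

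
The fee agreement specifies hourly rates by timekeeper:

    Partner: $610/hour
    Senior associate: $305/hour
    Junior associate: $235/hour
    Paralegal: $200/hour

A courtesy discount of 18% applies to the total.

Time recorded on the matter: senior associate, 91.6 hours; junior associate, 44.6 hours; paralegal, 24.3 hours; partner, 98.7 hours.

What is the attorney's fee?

Partner: 98.7 × $610 = $60,207.00
Senior associate: 91.6 × $305 = $27,938.00
Junior associate: 44.6 × $235 = $10,481.00
Paralegal: 24.3 × $200 = $4,860.00
Subtotal: $103,486.00
Less 18% discount: −$18,627.48
Total: $103,486.00 − $18,627.48 = $84,858.52

$84,858.52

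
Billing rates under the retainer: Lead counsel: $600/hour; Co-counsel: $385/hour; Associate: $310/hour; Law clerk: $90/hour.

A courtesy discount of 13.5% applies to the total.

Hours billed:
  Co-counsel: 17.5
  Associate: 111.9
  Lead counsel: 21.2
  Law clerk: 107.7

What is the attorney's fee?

Lead counsel: 21.2 × $600 = $12,720.00
Co-counsel: 17.5 × $385 = $6,737.50
Associate: 111.9 × $310 = $34,689.00
Law clerk: 107.7 × $90 = $9,693.00
Subtotal: $63,839.50
Less 13.5% discount: −$8,618.33
Total: $63,839.50 − $8,618.33 = $55,221.17

$55,221.17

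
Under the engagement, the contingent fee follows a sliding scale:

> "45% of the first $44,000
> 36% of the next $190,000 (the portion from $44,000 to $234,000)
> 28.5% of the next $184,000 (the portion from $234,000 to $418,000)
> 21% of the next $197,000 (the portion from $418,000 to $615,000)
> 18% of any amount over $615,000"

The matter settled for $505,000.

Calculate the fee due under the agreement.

$158,910.00

First $44,000 at 45% = $19,800.00
Next $190,000 at 36% = $68,400.00
Next $184,000 at 28.5% = $52,440.00
Remaining $87,000 at 21% = $18,270.00
Fee: $19,800.00 + $68,400.00 + $52,440.00 + $18,270.00 = $158,910.00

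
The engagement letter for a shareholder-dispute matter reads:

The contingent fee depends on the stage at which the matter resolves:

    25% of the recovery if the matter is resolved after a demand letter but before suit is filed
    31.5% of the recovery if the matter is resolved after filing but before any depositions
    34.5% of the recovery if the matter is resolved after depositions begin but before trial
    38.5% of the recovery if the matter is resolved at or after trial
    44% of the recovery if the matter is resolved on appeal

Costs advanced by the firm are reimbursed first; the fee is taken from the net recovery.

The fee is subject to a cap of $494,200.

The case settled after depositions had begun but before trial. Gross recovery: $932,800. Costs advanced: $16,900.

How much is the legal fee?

Fee base (net of costs): $932,800 − $16,900 = $915,900
The matter settled after depositions had begun but before trial, so the 34.5% rate applies.
$915,900 × 34.5% = $315,985.50
$315,985.50 is under the $494,200 cap.

$315,985.50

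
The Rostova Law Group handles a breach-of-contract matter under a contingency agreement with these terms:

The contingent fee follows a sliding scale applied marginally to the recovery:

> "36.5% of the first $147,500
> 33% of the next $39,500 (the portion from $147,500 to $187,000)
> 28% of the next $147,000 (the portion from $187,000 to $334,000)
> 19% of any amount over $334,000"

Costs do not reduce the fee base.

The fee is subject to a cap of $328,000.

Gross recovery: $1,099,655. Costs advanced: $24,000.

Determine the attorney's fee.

Fee base is the gross recovery, $1,099,655; costs are reimbursed separately.
First $147,500 at 36.5% = $53,837.50
Next $39,500 at 33% = $13,035.00
Next $147,000 at 28% = $41,160.00
Remaining $765,655 at 19% = $145,474.45
Fee: $53,837.50 + $13,035.00 + $41,160.00 + $145,474.45 = $253,506.95
$253,506.95 is under the $328,000 cap.

$253,506.95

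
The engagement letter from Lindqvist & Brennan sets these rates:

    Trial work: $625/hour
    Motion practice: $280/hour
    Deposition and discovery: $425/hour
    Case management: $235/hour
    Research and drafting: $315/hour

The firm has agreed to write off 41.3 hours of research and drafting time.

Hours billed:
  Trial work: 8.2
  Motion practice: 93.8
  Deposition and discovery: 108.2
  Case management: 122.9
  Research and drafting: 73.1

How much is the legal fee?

$116,272.50

Trial work: 8.2 × $625 = $5,125.00
Motion practice: 93.8 × $280 = $26,264.00
Deposition and discovery: 108.2 × $425 = $45,985.00
Case management: 122.9 × $235 = $28,881.50
Research and drafting: 73.1 × $315 = $23,026.50
Subtotal: $129,282.00
Write-off: 41.3 × $315 = $13,009.50
Total: $129,282.00 − $13,009.50 = $116,272.50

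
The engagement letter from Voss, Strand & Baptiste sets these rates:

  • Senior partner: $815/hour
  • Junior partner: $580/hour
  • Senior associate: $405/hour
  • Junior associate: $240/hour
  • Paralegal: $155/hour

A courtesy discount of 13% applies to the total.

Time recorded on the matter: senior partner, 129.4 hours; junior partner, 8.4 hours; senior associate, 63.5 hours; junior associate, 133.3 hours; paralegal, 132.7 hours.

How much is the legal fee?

$164,091.57

Senior partner: 129.4 × $815 = $105,461.00
Junior partner: 8.4 × $580 = $4,872.00
Senior associate: 63.5 × $405 = $25,717.50
Junior associate: 133.3 × $240 = $31,992.00
Paralegal: 132.7 × $155 = $20,568.50
Subtotal: $188,611.00
Less 13% discount: −$24,519.43
Total: $188,611.00 − $24,519.43 = $164,091.57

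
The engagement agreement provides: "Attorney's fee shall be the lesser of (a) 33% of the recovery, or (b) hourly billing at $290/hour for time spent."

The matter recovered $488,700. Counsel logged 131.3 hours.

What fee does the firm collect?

(a) 33% of $488,700 = $161,271.00
(b) 131.3 × $290 = $38,077.00
The lesser is (b): $38,077.00.

$38,077.00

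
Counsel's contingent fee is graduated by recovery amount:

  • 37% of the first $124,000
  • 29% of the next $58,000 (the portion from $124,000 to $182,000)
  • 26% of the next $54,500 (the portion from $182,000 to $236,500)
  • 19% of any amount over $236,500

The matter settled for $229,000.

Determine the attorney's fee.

First $124,000 at 37% = $45,880.00
Next $58,000 at 29% = $16,820.00
Remaining $47,000 at 26% = $12,220.00
Fee: $45,880.00 + $16,820.00 + $12,220.00 = $74,920.00

$74,920.00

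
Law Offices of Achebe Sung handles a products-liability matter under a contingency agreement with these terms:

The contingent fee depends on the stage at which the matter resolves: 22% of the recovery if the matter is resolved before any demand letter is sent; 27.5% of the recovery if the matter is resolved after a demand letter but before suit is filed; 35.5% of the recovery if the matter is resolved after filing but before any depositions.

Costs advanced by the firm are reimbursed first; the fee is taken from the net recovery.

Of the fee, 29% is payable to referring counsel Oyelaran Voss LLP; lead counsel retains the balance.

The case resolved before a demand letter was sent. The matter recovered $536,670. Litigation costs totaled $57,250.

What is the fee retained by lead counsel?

$74,885.40

Fee base (net of costs): $536,670 − $57,250 = $479,420
The matter resolved before a demand letter was sent, so the 22% rate applies.
$479,420 × 22% = $105,472.40
Referral share: 29% of $105,472.40 = $30,587.00; lead counsel retains $105,472.40 − $30,587.00 = $74,885.40.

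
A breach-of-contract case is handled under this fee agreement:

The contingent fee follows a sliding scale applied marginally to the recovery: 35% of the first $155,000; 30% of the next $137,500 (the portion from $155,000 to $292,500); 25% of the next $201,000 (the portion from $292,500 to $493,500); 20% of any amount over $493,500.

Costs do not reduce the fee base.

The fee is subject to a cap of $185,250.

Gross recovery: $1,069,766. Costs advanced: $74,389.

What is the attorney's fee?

Fee base is the gross recovery, $1,069,766; costs are reimbursed separately.
First $155,000 at 35% = $54,250.00
Next $137,500 at 30% = $41,250.00
Next $201,000 at 25% = $50,250.00
Remaining $576,266 at 20% = $115,253.20
Fee: $54,250.00 + $41,250.00 + $50,250.00 + $115,253.20 = $261,003.20
$261,003.20 exceeds the $185,250 cap, so the fee is capped at $185,250.00.

$185,250.00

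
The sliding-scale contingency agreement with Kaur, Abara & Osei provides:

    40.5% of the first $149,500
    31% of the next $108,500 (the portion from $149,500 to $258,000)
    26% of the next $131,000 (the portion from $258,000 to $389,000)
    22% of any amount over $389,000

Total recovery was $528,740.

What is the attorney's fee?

First $149,500 at 40.5% = $60,547.50
Next $108,500 at 31% = $33,635.00
Next $131,000 at 26% = $34,060.00
Remaining $139,740 at 22% = $30,742.80
Fee: $60,547.50 + $33,635.00 + $34,060.00 + $30,742.80 = $158,985.30

$158,985.30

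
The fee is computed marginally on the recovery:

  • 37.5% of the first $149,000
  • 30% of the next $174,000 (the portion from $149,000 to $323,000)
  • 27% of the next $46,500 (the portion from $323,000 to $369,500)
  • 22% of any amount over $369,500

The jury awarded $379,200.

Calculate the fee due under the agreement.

First $149,000 at 37.5% = $55,875.00
Next $174,000 at 30% = $52,200.00
Next $46,500 at 27% = $12,555.00
Remaining $9,700 at 22% = $2,134.00
Fee: $55,875.00 + $52,200.00 + $12,555.00 + $2,134.00 = $122,764.00

$122,764.00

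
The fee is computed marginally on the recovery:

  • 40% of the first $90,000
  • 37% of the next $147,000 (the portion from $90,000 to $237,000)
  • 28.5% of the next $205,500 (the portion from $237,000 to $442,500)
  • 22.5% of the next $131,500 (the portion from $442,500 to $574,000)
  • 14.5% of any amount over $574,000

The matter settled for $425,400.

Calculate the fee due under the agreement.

First $90,000 at 40% = $36,000.00
Next $147,000 at 37% = $54,390.00
Remaining $188,400 at 28.5% = $53,694.00
Fee: $36,000.00 + $54,390.00 + $53,694.00 = $144,084.00

$144,084.00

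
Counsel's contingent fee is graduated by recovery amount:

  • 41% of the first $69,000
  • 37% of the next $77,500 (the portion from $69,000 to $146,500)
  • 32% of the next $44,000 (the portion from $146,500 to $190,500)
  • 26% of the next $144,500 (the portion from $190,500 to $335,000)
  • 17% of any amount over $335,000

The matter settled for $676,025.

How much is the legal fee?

First $69,000 at 41% = $28,290.00
Next $77,500 at 37% = $28,675.00
Next $44,000 at 32% = $14,080.00
Next $144,500 at 26% = $37,570.00
Remaining $341,025 at 17% = $57,974.25
Fee: $28,290.00 + $28,675.00 + $14,080.00 + $37,570.00 + $57,974.25 = $166,589.25

$166,589.25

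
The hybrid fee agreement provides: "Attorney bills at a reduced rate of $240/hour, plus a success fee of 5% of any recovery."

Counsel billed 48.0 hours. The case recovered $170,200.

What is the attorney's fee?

$20,030.00

Hourly: 48.0 × $240 = $11,520.00
Success fee: 5% of $170,200 = $8,510.00
Total: $11,520.00 + $8,510.00 = $20,030.00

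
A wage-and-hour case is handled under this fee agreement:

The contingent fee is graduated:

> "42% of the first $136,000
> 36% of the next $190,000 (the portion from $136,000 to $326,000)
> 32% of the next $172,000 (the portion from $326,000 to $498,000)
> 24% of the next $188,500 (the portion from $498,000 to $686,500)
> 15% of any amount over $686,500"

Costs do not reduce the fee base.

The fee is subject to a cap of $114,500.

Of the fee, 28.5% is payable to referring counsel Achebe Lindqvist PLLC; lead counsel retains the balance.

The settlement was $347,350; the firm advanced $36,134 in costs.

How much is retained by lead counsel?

$81,867.50

Fee base is the gross recovery, $347,350; costs are reimbursed separately.
First $136,000 at 42% = $57,120.00
Next $190,000 at 36% = $68,400.00
Remaining $21,350 at 32% = $6,832.00
Fee: $57,120.00 + $68,400.00 + $6,832.00 = $132,352.00
$132,352.00 exceeds the $114,500 cap, so the fee is capped at $114,500.00.
Referral share: 28.5% of $114,500.00 = $32,632.50; lead counsel retains $114,500.00 − $32,632.50 = $81,867.50.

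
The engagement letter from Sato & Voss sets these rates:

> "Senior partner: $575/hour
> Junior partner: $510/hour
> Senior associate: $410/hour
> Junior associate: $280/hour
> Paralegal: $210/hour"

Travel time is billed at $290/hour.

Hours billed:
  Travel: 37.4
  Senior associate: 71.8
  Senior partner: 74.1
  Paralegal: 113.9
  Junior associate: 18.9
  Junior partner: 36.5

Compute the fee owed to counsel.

$130,717.50

Senior partner: 74.1 × $575 = $42,607.50
Junior partner: 36.5 × $510 = $18,615.00
Senior associate: 71.8 × $410 = $29,438.00
Junior associate: 18.9 × $280 = $5,292.00
Paralegal: 113.9 × $210 = $23,919.00
Subtotal: $42,607.50 + $18,615.00 + $29,438.00 + $5,292.00 + $23,919.00 = $119,871.50
Travel: 37.4 × $290 = $10,846.00
Total: $119,871.50 + $10,846.00 = $130,717.50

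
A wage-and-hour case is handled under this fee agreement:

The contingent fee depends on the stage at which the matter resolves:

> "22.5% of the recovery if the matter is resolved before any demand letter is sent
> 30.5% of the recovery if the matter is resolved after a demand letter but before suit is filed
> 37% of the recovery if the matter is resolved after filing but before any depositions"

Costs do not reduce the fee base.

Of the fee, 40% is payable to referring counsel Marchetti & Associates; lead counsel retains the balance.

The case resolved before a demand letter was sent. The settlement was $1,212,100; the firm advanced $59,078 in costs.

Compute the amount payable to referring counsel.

Fee base is the gross recovery, $1,212,100; costs are reimbursed separately.
The matter resolved before a demand letter was sent, so the 22.5% rate applies.
$1,212,100 × 22.5% = $272,722.50
Referral share: 40% of $272,722.50 = $109,089.00; lead counsel retains $272,722.50 − $109,089.00 = $163,633.50.

$109,089.00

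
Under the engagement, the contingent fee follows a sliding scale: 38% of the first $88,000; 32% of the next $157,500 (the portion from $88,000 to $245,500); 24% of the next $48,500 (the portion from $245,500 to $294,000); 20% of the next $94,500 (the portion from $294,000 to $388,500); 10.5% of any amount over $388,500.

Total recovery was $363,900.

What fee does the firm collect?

$109,460.00

First $88,000 at 38% = $33,440.00
Next $157,500 at 32% = $50,400.00
Next $48,500 at 24% = $11,640.00
Remaining $69,900 at 20% = $13,980.00
Fee: $33,440.00 + $50,400.00 + $11,640.00 + $13,980.00 = $109,460.00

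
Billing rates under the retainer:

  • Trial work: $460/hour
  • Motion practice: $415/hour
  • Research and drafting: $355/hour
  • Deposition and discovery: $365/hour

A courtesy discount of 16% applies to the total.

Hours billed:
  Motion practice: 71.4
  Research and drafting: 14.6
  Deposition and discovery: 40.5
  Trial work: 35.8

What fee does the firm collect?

Trial work: 35.8 × $460 = $16,468.00
Motion practice: 71.4 × $415 = $29,631.00
Research and drafting: 14.6 × $355 = $5,183.00
Deposition and discovery: 40.5 × $365 = $14,782.50
Subtotal: $66,064.50
Less 16% discount: −$10,570.32
Total: $66,064.50 − $10,570.32 = $55,494.18

$55,494.18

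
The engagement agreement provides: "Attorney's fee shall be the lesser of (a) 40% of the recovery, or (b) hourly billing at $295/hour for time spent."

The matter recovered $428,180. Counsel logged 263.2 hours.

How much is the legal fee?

$77,644.00

(a) 40% of $428,180 = $171,272.00
(b) 263.2 × $295 = $77,644.00
The lesser is (b): $77,644.00.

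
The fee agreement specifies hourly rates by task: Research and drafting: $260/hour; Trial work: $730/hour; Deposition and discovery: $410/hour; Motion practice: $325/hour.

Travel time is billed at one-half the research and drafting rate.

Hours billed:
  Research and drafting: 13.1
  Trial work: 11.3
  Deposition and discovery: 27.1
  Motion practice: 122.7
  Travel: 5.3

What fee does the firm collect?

$63,332.50

Research and drafting: 13.1 × $260 = $3,406.00
Trial work: 11.3 × $730 = $8,249.00
Deposition and discovery: 27.1 × $410 = $11,111.00
Motion practice: 122.7 × $325 = $39,877.50
Subtotal: $3,406.00 + $8,249.00 + $11,111.00 + $39,877.50 = $62,643.50
Travel: 5.3 × ($260 ÷ 2) = 5.3 × $130.00 = $689.00
Total: $62,643.50 + $689.00 = $63,332.50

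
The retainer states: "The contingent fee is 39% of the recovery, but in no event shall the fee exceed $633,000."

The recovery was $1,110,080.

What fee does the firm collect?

$432,931.20

39% of $1,110,080 = $432,931.20
That is under the $633,000 cap.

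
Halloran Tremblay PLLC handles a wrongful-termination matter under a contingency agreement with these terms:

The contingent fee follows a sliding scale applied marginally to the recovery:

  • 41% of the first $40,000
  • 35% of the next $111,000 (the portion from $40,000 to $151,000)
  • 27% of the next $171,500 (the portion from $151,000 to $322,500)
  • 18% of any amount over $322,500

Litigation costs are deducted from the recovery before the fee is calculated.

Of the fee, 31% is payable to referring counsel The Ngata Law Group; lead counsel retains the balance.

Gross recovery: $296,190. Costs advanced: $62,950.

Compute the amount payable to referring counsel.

Fee base (net of costs): $296,190 − $62,950 = $233,240
First $40,000 at 41% = $16,400.00
Next $111,000 at 35% = $38,850.00
Remaining $82,240 at 27% = $22,204.80
Fee: $16,400.00 + $38,850.00 + $22,204.80 = $77,454.80
Referral share: 31% of $77,454.80 = $24,010.99; lead counsel retains $77,454.80 − $24,010.99 = $53,443.81.

$24,010.99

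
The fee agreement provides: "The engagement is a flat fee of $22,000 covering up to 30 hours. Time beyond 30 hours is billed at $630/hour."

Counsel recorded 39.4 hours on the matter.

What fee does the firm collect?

$27,922.00

Flat fee: $22,000.00
Excess hours: 39.4 − 30 = 9.4
Overrun: 9.4 × $630 = $5,922.00
Total: $22,000.00 + $5,922.00 = $27,922.00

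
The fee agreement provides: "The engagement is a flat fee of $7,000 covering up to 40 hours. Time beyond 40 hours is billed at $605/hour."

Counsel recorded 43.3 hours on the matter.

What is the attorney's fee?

$8,996.50

Flat fee: $7,000.00
Excess hours: 43.3 − 40 = 3.3
Overrun: 3.3 × $605 = $1,996.50
Total: $7,000.00 + $1,996.50 = $8,996.50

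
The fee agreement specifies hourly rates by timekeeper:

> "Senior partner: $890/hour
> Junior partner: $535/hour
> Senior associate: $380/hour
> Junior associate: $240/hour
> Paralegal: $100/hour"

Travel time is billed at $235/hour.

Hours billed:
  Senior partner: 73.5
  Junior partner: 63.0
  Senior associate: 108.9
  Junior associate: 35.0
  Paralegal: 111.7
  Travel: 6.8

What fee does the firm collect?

$161,670.00

Senior partner: 73.5 × $890 = $65,415.00
Junior partner: 63.0 × $535 = $33,705.00
Senior associate: 108.9 × $380 = $41,382.00
Junior associate: 35.0 × $240 = $8,400.00
Paralegal: 111.7 × $100 = $11,170.00
Subtotal: $65,415.00 + $33,705.00 + $41,382.00 + $8,400.00 + $11,170.00 = $160,072.00
Travel: 6.8 × $235 = $1,598.00
Total: $160,072.00 + $1,598.00 = $161,670.00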